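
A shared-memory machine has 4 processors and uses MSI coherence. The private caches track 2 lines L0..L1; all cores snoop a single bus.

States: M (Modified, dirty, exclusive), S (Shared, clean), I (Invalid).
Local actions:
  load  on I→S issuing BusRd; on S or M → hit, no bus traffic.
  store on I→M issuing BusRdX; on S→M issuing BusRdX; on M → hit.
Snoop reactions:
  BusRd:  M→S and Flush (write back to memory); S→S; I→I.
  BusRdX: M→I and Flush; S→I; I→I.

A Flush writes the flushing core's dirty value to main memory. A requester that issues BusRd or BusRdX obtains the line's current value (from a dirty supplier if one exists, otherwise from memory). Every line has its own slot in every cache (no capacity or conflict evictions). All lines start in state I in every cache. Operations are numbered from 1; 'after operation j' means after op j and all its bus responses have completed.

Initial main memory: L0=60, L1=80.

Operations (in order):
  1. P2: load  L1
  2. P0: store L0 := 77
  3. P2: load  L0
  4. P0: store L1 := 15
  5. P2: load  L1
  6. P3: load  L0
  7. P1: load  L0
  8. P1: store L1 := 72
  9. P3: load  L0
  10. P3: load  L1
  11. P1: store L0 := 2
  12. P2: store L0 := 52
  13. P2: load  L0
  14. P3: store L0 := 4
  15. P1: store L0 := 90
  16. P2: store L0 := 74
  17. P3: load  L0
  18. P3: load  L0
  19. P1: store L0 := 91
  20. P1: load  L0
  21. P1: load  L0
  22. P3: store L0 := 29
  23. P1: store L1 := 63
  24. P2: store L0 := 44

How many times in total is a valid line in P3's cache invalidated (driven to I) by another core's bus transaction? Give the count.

[1] P2: load  L1 | P0:I, P1:I, P2:S(80), P3:I | bus: BusRd
[2] P0: store L0 := 77 | P0:M(77), P1:I, P2:I, P3:I | bus: BusRdX
[3] P2: load  L0 | P0:S(77), P1:I, P2:S(77), P3:I | bus: BusRd,Flush
[4] P0: store L1 := 15 | P0:M(15), P1:I, P2:I, P3:I | bus: BusRdX
[5] P2: load  L1 | P0:S(15), P1:I, P2:S(15), P3:I | bus: BusRd,Flush
[6] P3: load  L0 | P0:S(77), P1:I, P2:S(77), P3:S(77) | bus: BusRd
[7] P1: load  L0 | P0:S(77), P1:S(77), P2:S(77), P3:S(77) | bus: BusRd
[8] P1: store L1 := 72 | P0:I, P1:M(72), P2:I, P3:I | bus: BusRdX
[9] P3: load  L0 | P0:S(77), P1:S(77), P2:S(77), P3:S(77) | bus: none
[10] P3: load  L1 | P0:I, P1:S(72), P2:I, P3:S(72) | bus: BusRd,Flush
[11] P1: store L0 := 2 | P0:I, P1:M(2), P2:I, P3:I | bus: BusRdX
[12] P2: store L0 := 52 | P0:I, P1:I, P2:M(52), P3:I | bus: BusRdX,Flush
[13] P2: load  L0 | P0:I, P1:I, P2:M(52), P3:I | bus: none
[14] P3: store L0 := 4 | P0:I, P1:I, P2:I, P3:M(4) | bus: BusRdX,Flush
[15] P1: store L0 := 90 | P0:I, P1:M(90), P2:I, P3:I | bus: BusRdX,Flush
[16] P2: store L0 := 74 | P0:I, P1:I, P2:M(74), P3:I | bus: BusRdX,Flush
[17] P3: load  L0 | P0:I, P1:I, P2:S(74), P3:S(74) | bus: BusRd,Flush
[18] P3: load  L0 | P0:I, P1:I, P2:S(74), P3:S(74) | bus: none
[19] P1: store L0 := 91 | P0:I, P1:M(91), P2:I, P3:I | bus: BusRdX
[20] P1: load  L0 | P0:I, P1:M(91), P2:I, P3:I | bus: none
[21] P1: load  L0 | P0:I, P1:M(91), P2:I, P3:I | bus: none
[22] P3: store L0 := 29 | P0:I, P1:I, P2:I, P3:M(29) | bus: BusRdX,Flush
[23] P1: store L1 := 63 | P0:I, P1:M(63), P2:I, P3:I | bus: BusRdX
[24] P2: store L0 := 44 | P0:I, P1:I, P2:M(44), P3:I | bus: BusRdX,Flush

invalidations = 5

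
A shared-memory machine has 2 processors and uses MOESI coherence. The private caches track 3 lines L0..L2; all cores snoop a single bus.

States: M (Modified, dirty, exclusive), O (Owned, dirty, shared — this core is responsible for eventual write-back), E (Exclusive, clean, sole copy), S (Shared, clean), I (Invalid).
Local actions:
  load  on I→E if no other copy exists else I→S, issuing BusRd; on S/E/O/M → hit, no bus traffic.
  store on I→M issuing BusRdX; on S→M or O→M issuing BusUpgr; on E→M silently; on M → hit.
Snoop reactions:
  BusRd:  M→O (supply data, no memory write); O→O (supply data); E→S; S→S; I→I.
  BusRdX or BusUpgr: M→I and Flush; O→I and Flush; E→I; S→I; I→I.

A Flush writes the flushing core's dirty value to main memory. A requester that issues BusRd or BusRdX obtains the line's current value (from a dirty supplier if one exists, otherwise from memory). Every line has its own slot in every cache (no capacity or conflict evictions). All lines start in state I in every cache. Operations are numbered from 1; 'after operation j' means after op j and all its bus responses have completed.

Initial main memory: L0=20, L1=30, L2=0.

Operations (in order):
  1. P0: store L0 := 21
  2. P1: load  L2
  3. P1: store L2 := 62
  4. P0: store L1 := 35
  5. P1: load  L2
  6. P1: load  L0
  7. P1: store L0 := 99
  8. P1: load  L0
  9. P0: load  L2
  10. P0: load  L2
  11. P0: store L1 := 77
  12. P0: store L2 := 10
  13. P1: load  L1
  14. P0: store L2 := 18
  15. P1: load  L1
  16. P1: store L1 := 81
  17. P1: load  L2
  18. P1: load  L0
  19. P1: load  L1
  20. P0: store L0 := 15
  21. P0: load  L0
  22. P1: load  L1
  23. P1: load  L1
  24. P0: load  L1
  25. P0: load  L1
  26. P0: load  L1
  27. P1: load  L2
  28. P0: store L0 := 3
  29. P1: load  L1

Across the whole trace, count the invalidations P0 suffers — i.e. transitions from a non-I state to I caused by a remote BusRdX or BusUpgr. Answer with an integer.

invalidations = 2

step 1: P0: store L0 := 21  ⟶  MI  (L0)  txn=BusRdX  M[L0]=20
step 2: P1: load  L2  ⟶  IE  (L2)  txn=BusRd  M[L2]=0
step 3: P1: store L2 := 62  ⟶  IM  (L2)  txn=∅  M[L2]=0
step 4: P0: store L1 := 35  ⟶  MI  (L1)  txn=BusRdX  M[L1]=30
step 5: P1: load  L2  ⟶  IM  (L2)  txn=∅  M[L2]=0
step 6: P1: load  L0  ⟶  OS  (L0)  txn=BusRd  M[L0]=20
step 7: P1: store L0 := 99  ⟶  IM  (L0)  txn=BusUpgr+Flush  M[L0]=21
step 8: P1: load  L0  ⟶  IM  (L0)  txn=∅  M[L0]=21
step 9: P0: load  L2  ⟶  SO  (L2)  txn=BusRd  M[L2]=0
step 10: P0: load  L2  ⟶  SO  (L2)  txn=∅  M[L2]=0
step 11: P0: store L1 := 77  ⟶  MI  (L1)  txn=∅  M[L1]=30
step 12: P0: store L2 := 10  ⟶  MI  (L2)  txn=BusUpgr+Flush  M[L2]=62
step 13: P1: load  L1  ⟶  OS  (L1)  txn=BusRd  M[L1]=30
step 14: P0: store L2 := 18  ⟶  MI  (L2)  txn=∅  M[L2]=62
step 15: P1: load  L1  ⟶  OS  (L1)  txn=∅  M[L1]=30
step 16: P1: store L1 := 81  ⟶  IM  (L1)  txn=BusUpgr+Flush  M[L1]=77
step 17: P1: load  L2  ⟶  OS  (L2)  txn=BusRd  M[L2]=62
step 18: P1: load  L0  ⟶  IM  (L0)  txn=∅  M[L0]=21
step 19: P1: load  L1  ⟶  IM  (L1)  txn=∅  M[L1]=77
step 20: P0: store L0 := 15  ⟶  MI  (L0)  txn=BusRdX+Flush  M[L0]=99
step 21: P0: load  L0  ⟶  MI  (L0)  txn=∅  M[L0]=99
step 22: P1: load  L1  ⟶  IM  (L1)  txn=∅  M[L1]=77
step 23: P1: load  L1  ⟶  IM  (L1)  txn=∅  M[L1]=77
step 24: P0: load  L1  ⟶  SO  (L1)  txn=BusRd  M[L1]=77
step 25: P0: load  L1  ⟶  SO  (L1)  txn=∅  M[L1]=77
step 26: P0: load  L1  ⟶  SO  (L1)  txn=∅  M[L1]=77
step 27: P1: load  L2  ⟶  OS  (L2)  txn=∅  M[L2]=62
step 28: P0: store L0 := 3  ⟶  MI  (L0)  txn=∅  M[L0]=99
step 29: P1: load  L1  ⟶  SO  (L1)  txn=∅  M[L1]=77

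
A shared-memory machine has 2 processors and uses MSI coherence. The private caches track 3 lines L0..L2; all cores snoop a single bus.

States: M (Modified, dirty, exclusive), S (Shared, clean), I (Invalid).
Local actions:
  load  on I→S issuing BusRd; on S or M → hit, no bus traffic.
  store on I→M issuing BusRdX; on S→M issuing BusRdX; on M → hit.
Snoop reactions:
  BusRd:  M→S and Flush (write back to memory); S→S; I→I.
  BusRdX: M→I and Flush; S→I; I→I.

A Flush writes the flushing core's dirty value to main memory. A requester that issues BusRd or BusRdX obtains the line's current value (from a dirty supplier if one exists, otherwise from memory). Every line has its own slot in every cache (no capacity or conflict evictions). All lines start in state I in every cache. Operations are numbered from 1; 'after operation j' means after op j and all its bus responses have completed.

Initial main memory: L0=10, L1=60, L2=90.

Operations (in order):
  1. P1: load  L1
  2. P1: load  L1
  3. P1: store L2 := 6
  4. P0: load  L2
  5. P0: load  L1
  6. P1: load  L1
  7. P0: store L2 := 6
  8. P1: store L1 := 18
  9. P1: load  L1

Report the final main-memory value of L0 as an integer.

step 1: P1: load  L1  ⟶  IS  (L1)  txn=BusRd  M[L1]=60
step 2: P1: load  L1  ⟶  IS  (L1)  txn=∅  M[L1]=60
step 3: P1: store L2 := 6  ⟶  IM  (L2)  txn=BusRdX  M[L2]=90
step 4: P0: load  L2  ⟶  SS  (L2)  txn=BusRd+Flush  M[L2]=6
step 5: P0: load  L1  ⟶  SS  (L1)  txn=BusRd  M[L1]=60
step 6: P1: load  L1  ⟶  SS  (L1)  txn=∅  M[L1]=60
step 7: P0: store L2 := 6  ⟶  MI  (L2)  txn=BusRdX  M[L2]=6
step 8: P1: store L1 := 18  ⟶  IM  (L1)  txn=BusRdX  M[L1]=60
step 9: P1: load  L1  ⟶  IM  (L1)  txn=∅  M[L1]=60

memory[L0] = 10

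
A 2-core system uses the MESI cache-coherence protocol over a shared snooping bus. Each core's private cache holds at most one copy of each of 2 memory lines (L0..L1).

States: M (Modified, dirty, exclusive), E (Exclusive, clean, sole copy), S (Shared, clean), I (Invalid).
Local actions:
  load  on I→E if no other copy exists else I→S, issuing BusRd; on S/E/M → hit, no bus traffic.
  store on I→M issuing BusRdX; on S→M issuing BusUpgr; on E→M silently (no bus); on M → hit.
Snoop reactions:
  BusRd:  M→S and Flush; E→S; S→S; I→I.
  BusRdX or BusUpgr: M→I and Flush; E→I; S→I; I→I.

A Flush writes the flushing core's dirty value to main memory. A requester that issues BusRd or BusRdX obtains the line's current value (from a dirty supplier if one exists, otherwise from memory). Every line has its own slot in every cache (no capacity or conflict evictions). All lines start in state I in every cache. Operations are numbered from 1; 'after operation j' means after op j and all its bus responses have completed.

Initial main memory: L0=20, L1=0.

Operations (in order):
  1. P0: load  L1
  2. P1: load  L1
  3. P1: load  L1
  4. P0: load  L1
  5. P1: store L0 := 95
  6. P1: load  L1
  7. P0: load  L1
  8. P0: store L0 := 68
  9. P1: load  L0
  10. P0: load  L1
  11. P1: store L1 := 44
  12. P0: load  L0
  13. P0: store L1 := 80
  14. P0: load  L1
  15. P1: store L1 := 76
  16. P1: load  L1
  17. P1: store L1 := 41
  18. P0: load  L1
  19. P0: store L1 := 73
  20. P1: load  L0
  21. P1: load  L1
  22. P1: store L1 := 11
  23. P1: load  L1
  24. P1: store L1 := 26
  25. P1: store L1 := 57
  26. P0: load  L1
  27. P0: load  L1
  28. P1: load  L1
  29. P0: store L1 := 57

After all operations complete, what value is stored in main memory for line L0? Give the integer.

memory[L0] = 68

step 1: P0: load  L1  ⟶  EI  (L1)  txn=BusRd  M[L1]=0
step 2: P1: load  L1  ⟶  SS  (L1)  txn=BusRd  M[L1]=0
step 3: P1: load  L1  ⟶  SS  (L1)  txn=∅  M[L1]=0
step 4: P0: load  L1  ⟶  SS  (L1)  txn=∅  M[L1]=0
step 5: P1: store L0 := 95  ⟶  IM  (L0)  txn=BusRdX  M[L0]=20
step 6: P1: load  L1  ⟶  SS  (L1)  txn=∅  M[L1]=0
step 7: P0: load  L1  ⟶  SS  (L1)  txn=∅  M[L1]=0
step 8: P0: store L0 := 68  ⟶  MI  (L0)  txn=BusRdX+Flush  M[L0]=95
step 9: P1: load  L0  ⟶  SS  (L0)  txn=BusRd+Flush  M[L0]=68
step 10: P0: load  L1  ⟶  SS  (L1)  txn=∅  M[L1]=0
step 11: P1: store L1 := 44  ⟶  IM  (L1)  txn=BusUpgr  M[L1]=0
step 12: P0: load  L0  ⟶  SS  (L0)  txn=∅  M[L0]=68
step 13: P0: store L1 := 80  ⟶  MI  (L1)  txn=BusRdX+Flush  M[L1]=44
step 14: P0: load  L1  ⟶  MI  (L1)  txn=∅  M[L1]=44
step 15: P1: store L1 := 76  ⟶  IM  (L1)  txn=BusRdX+Flush  M[L1]=80
step 16: P1: load  L1  ⟶  IM  (L1)  txn=∅  M[L1]=80
step 17: P1: store L1 := 41  ⟶  IM  (L1)  txn=∅  M[L1]=80
step 18: P0: load  L1  ⟶  SS  (L1)  txn=BusRd+Flush  M[L1]=41
step 19: P0: store L1 := 73  ⟶  MI  (L1)  txn=BusUpgr  M[L1]=41
step 20: P1: load  L0  ⟶  SS  (L0)  txn=∅  M[L0]=68
step 21: P1: load  L1  ⟶  SS  (L1)  txn=BusRd+Flush  M[L1]=73
step 22: P1: store L1 := 11  ⟶  IM  (L1)  txn=BusUpgr  M[L1]=73
step 23: P1: load  L1  ⟶  IM  (L1)  txn=∅  M[L1]=73
step 24: P1: store L1 := 26  ⟶  IM  (L1)  txn=∅  M[L1]=73
step 25: P1: store L1 := 57  ⟶  IM  (L1)  txn=∅  M[L1]=73
step 26: P0: load  L1  ⟶  SS  (L1)  txn=BusRd+Flush  M[L1]=57
step 27: P0: load  L1  ⟶  SS  (L1)  txn=∅  M[L1]=57
step 28: P1: load  L1  ⟶  SS  (L1)  txn=∅  M[L1]=57
step 29: P0: store L1 := 57  ⟶  MI  (L1)  txn=BusUpgr  M[L1]=57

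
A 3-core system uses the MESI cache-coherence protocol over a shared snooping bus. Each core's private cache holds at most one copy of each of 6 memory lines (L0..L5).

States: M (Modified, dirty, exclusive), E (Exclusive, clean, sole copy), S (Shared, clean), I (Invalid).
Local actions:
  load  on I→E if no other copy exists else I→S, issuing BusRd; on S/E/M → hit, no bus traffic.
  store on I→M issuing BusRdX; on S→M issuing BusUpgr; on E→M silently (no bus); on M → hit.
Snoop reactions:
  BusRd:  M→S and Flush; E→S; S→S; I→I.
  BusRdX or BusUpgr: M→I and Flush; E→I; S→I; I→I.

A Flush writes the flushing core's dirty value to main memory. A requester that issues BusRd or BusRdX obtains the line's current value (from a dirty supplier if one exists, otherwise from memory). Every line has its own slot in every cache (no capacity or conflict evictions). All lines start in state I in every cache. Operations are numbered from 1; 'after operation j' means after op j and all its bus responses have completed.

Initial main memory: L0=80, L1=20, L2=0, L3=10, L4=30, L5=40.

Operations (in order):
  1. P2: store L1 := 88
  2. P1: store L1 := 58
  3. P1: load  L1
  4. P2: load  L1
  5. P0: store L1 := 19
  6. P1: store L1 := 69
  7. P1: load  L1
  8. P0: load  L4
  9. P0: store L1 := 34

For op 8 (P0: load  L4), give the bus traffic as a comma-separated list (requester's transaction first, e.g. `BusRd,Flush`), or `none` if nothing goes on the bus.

step 1: P2: store L1 := 88  ⟶  IIM  (L1)  txn=BusRdX  M[L1]=20
step 2: P1: store L1 := 58  ⟶  IMI  (L1)  txn=BusRdX+Flush  M[L1]=88
step 3: P1: load  L1  ⟶  IMI  (L1)  txn=∅  M[L1]=88
step 4: P2: load  L1  ⟶  ISS  (L1)  txn=BusRd+Flush  M[L1]=58
step 5: P0: store L1 := 19  ⟶  MII  (L1)  txn=BusRdX  M[L1]=58
step 6: P1: store L1 := 69  ⟶  IMI  (L1)  txn=BusRdX+Flush  M[L1]=19
step 7: P1: load  L1  ⟶  IMI  (L1)  txn=∅  M[L1]=19
step 8: P0: load  L4  ⟶  EII  (L4)  txn=BusRd  M[L4]=30
step 9: P0: store L1 := 34  ⟶  MII  (L1)  txn=BusRdX+Flush  M[L1]=69

bus = BusRd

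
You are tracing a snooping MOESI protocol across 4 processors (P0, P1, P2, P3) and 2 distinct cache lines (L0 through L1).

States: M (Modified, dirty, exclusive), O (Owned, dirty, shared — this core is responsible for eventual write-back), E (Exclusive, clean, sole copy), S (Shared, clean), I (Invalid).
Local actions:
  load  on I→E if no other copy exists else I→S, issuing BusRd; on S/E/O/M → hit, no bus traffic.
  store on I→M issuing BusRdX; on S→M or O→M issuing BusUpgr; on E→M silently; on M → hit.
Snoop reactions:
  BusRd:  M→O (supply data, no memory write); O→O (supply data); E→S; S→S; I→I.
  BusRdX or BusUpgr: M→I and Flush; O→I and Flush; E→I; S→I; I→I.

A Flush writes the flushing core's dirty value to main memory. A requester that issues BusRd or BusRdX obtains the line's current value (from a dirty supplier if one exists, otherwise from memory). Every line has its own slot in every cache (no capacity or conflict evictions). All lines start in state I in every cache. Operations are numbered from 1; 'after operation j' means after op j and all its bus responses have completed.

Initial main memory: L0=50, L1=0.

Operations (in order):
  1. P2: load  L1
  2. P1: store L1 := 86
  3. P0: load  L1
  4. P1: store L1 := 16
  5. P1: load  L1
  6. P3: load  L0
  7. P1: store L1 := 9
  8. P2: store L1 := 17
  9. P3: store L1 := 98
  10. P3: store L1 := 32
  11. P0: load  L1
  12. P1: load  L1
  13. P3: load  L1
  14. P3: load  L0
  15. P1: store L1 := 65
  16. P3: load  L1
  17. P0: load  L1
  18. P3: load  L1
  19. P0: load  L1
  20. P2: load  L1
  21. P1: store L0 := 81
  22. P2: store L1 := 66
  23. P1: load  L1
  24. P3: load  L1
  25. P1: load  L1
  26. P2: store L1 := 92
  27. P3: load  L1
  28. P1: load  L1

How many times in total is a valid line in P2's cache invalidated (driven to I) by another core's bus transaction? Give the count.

invalidations = 2

1. P2: load  L1  bus=[BusRd]  L1: P0=I P1=I P2=E P3=I  mem[L1]=0
2. P1: store L1 := 86  bus=[BusRdX]  L1: P0=I P1=M P2=I P3=I  mem[L1]=0
3. P0: load  L1  bus=[BusRd]  L1: P0=S P1=O P2=I P3=I  mem[L1]=0
4. P1: store L1 := 16  bus=[BusUpgr]  L1: P0=I P1=M P2=I P3=I  mem[L1]=0
5. P1: load  L1  bus=[-]  L1: P0=I P1=M P2=I P3=I  mem[L1]=0
6. P3: load  L0  bus=[BusRd]  L0: P0=I P1=I P2=I P3=E  mem[L0]=50
7. P1: store L1 := 9  bus=[-]  L1: P0=I P1=M P2=I P3=I  mem[L1]=0
8. P2: store L1 := 17  bus=[BusRdX,Flush]  L1: P0=I P1=I P2=M P3=I  mem[L1]=9
9. P3: store L1 := 98  bus=[BusRdX,Flush]  L1: P0=I P1=I P2=I P3=M  mem[L1]=17
10. P3: store L1 := 32  bus=[-]  L1: P0=I P1=I P2=I P3=M  mem[L1]=17
11. P0: load  L1  bus=[BusRd]  L1: P0=S P1=I P2=I P3=O  mem[L1]=17
12. P1: load  L1  bus=[BusRd]  L1: P0=S P1=S P2=I P3=O  mem[L1]=17
13. P3: load  L1  bus=[-]  L1: P0=S P1=S P2=I P3=O  mem[L1]=17
14. P3: load  L0  bus=[-]  L0: P0=I P1=I P2=I P3=E  mem[L0]=50
15. P1: store L1 := 65  bus=[BusUpgr,Flush]  L1: P0=I P1=M P2=I P3=I  mem[L1]=32
16. P3: load  L1  bus=[BusRd]  L1: P0=I P1=O P2=I P3=S  mem[L1]=32
17. P0: load  L1  bus=[BusRd]  L1: P0=S P1=O P2=I P3=S  mem[L1]=32
18. P3: load  L1  bus=[-]  L1: P0=S P1=O P2=I P3=S  mem[L1]=32
19. P0: load  L1  bus=[-]  L1: P0=S P1=O P2=I P3=S  mem[L1]=32
20. P2: load  L1  bus=[BusRd]  L1: P0=S P1=O P2=S P3=S  mem[L1]=32
21. P1: store L0 := 81  bus=[BusRdX]  L0: P0=I P1=M P2=I P3=I  mem[L0]=50
22. P2: store L1 := 66  bus=[BusUpgr,Flush]  L1: P0=I P1=I P2=M P3=I  mem[L1]=65
23. P1: load  L1  bus=[BusRd]  L1: P0=I P1=S P2=O P3=I  mem[L1]=65
24. P3: load  L1  bus=[BusRd]  L1: P0=I P1=S P2=O P3=S  mem[L1]=65
25. P1: load  L1  bus=[-]  L1: P0=I P1=S P2=O P3=S  mem[L1]=65
26. P2: store L1 := 92  bus=[BusUpgr]  L1: P0=I P1=I P2=M P3=I  mem[L1]=65
27. P3: load  L1  bus=[BusRd]  L1: P0=I P1=I P2=O P3=S  mem[L1]=65
28. P1: load  L1  bus=[BusRd]  L1: P0=I P1=S P2=O P3=S  mem[L1]=65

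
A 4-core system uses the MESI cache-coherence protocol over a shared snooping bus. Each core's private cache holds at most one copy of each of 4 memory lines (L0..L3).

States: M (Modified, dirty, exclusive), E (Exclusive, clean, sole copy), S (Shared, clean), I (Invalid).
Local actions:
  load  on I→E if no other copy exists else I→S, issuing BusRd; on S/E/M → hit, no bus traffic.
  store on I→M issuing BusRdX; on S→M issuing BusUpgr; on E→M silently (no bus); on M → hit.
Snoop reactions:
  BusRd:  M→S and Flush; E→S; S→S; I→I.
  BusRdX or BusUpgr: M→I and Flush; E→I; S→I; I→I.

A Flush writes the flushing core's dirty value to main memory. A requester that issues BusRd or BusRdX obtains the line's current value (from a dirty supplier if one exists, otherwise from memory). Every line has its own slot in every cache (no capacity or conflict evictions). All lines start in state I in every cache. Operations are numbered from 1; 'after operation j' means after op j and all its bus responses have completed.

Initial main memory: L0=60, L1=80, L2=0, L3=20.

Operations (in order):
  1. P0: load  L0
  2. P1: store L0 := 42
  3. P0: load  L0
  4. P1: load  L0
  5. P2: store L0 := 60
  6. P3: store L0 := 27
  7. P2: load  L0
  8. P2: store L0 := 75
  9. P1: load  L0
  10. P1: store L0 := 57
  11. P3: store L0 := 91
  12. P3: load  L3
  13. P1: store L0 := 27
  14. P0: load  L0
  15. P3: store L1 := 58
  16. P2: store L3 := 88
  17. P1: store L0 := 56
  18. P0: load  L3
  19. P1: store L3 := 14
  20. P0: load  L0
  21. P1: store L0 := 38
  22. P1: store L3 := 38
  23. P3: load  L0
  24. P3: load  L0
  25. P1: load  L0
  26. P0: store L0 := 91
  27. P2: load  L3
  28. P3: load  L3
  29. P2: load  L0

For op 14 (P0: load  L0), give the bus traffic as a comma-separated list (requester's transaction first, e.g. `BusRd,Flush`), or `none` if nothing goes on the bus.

  op1 P0: load  L0 → E/I/I/I on L0; bus BusRd; mem=60
  op2 P1: store L0 := 42 → I/M/I/I on L0; bus BusRdX; mem=60
  op3 P0: load  L0 → S/S/I/I on L0; bus BusRd Flush; mem=42
  op4 P1: load  L0 → S/S/I/I on L0; bus (none); mem=42
  op5 P2: store L0 := 60 → I/I/M/I on L0; bus BusRdX; mem=42
  op6 P3: store L0 := 27 → I/I/I/M on L0; bus BusRdX Flush; mem=60
  op7 P2: load  L0 → I/I/S/S on L0; bus BusRd Flush; mem=27
  op8 P2: store L0 := 75 → I/I/M/I on L0; bus BusUpgr; mem=27
  op9 P1: load  L0 → I/S/S/I on L0; bus BusRd Flush; mem=75
  op10 P1: store L0 := 57 → I/M/I/I on L0; bus BusUpgr; mem=75
  op11 P3: store L0 := 91 → I/I/I/M on L0; bus BusRdX Flush; mem=57
  op12 P3: load  L3 → I/I/I/E on L3; bus BusRd; mem=20
  op13 P1: store L0 := 27 → I/M/I/I on L0; bus BusRdX Flush; mem=91
  op14 P0: load  L0 → S/S/I/I on L0; bus BusRd Flush; mem=27
  op15 P3: store L1 := 58 → I/I/I/M on L1; bus BusRdX; mem=80
  op16 P2: store L3 := 88 → I/I/M/I on L3; bus BusRdX; mem=20
  op17 P1: store L0 := 56 → I/M/I/I on L0; bus BusUpgr; mem=27
  op18 P0: load  L3 → S/I/S/I on L3; bus BusRd Flush; mem=88
  op19 P1: store L3 := 14 → I/M/I/I on L3; bus BusRdX; mem=88
  op20 P0: load  L0 → S/S/I/I on L0; bus BusRd Flush; mem=56
  op21 P1: store L0 := 38 → I/M/I/I on L0; bus BusUpgr; mem=56
  op22 P1: store L3 := 38 → I/M/I/I on L3; bus (none); mem=88
  op23 P3: load  L0 → I/S/I/S on L0; bus BusRd Flush; mem=38
  op24 P3: load  L0 → I/S/I/S on L0; bus (none); mem=38
  op25 P1: load  L0 → I/S/I/S on L0; bus (none); mem=38
  op26 P0: store L0 := 91 → M/I/I/I on L0; bus BusRdX; mem=38
  op27 P2: load  L3 → I/S/S/I on L3; bus BusRd Flush; mem=38
  op28 P3: load  L3 → I/S/S/S on L3; bus BusRd; mem=38
  op29 P2: load  L0 → S/I/S/I on L0; bus BusRd Flush; mem=91

bus = BusRd,Flush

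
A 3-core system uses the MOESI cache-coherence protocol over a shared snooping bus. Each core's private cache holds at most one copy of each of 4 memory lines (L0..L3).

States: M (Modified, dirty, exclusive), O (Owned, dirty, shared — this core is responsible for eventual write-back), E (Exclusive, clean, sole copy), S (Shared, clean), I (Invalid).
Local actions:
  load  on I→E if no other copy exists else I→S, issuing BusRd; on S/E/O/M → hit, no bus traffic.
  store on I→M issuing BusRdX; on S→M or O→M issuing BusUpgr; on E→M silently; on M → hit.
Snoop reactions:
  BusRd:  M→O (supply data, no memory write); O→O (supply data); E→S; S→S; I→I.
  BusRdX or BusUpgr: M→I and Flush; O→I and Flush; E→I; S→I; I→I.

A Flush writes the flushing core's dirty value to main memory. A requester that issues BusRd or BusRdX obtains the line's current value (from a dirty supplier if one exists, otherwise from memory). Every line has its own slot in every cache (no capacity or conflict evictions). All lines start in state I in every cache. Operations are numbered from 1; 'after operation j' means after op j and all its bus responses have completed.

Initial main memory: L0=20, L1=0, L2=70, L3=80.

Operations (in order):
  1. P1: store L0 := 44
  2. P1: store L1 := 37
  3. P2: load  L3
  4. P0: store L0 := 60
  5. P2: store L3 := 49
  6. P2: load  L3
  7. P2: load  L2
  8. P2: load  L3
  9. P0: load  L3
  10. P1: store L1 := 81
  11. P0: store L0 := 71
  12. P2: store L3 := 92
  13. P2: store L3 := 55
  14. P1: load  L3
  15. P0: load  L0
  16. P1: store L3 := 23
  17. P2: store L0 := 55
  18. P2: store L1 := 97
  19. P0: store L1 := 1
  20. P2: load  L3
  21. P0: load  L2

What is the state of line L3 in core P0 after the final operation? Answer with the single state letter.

1. P1: store L0 := 44  bus=[BusRdX]  L0: P0=I P1=M P2=I  mem[L0]=20
2. P1: store L1 := 37  bus=[BusRdX]  L1: P0=I P1=M P2=I  mem[L1]=0
3. P2: load  L3  bus=[BusRd]  L3: P0=I P1=I P2=E  mem[L3]=80
4. P0: store L0 := 60  bus=[BusRdX,Flush]  L0: P0=M P1=I P2=I  mem[L0]=44
5. P2: store L3 := 49  bus=[-]  L3: P0=I P1=I P2=M  mem[L3]=80
6. P2: load  L3  bus=[-]  L3: P0=I P1=I P2=M  mem[L3]=80
7. P2: load  L2  bus=[BusRd]  L2: P0=I P1=I P2=E  mem[L2]=70
8. P2: load  L3  bus=[-]  L3: P0=I P1=I P2=M  mem[L3]=80
9. P0: load  L3  bus=[BusRd]  L3: P0=S P1=I P2=O  mem[L3]=80
10. P1: store L1 := 81  bus=[-]  L1: P0=I P1=M P2=I  mem[L1]=0
11. P0: store L0 := 71  bus=[-]  L0: P0=M P1=I P2=I  mem[L0]=44
12. P2: store L3 := 92  bus=[BusUpgr]  L3: P0=I P1=I P2=M  mem[L3]=80
13. P2: store L3 := 55  bus=[-]  L3: P0=I P1=I P2=M  mem[L3]=80
14. P1: load  L3  bus=[BusRd]  L3: P0=I P1=S P2=O  mem[L3]=80
15. P0: load  L0  bus=[-]  L0: P0=M P1=I P2=I  mem[L0]=44
16. P1: store L3 := 23  bus=[BusUpgr,Flush]  L3: P0=I P1=M P2=I  mem[L3]=55
17. P2: store L0 := 55  bus=[BusRdX,Flush]  L0: P0=I P1=I P2=M  mem[L0]=71
18. P2: store L1 := 97  bus=[BusRdX,Flush]  L1: P0=I P1=I P2=M  mem[L1]=81
19. P0: store L1 := 1  bus=[BusRdX,Flush]  L1: P0=M P1=I P2=I  mem[L1]=97
20. P2: load  L3  bus=[BusRd]  L3: P0=I P1=O P2=S  mem[L3]=55
21. P0: load  L2  bus=[BusRd]  L2: P0=S P1=I P2=S  mem[L2]=70

state = I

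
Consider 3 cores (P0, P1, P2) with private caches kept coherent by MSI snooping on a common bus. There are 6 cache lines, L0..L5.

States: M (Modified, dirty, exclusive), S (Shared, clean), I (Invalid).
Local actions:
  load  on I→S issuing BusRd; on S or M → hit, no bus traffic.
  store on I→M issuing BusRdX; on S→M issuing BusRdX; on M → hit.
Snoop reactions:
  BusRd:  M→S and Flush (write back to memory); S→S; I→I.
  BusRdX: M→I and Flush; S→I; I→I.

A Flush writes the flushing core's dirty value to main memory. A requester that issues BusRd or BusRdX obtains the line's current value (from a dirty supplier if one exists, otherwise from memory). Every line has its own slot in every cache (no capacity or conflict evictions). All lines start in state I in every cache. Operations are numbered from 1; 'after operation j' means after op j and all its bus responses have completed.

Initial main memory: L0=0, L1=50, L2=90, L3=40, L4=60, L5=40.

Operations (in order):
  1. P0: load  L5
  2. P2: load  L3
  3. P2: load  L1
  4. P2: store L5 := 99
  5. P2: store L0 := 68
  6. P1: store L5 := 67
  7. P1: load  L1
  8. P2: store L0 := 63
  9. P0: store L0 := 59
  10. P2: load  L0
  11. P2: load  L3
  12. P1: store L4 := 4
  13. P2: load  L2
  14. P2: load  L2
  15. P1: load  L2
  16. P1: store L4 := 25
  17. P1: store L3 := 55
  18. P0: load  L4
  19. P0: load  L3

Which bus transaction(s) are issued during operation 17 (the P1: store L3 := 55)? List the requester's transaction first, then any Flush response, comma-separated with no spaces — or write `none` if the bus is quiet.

bus = BusRdX

[1] P0: load  L5 | P0:S(40), P1:I, P2:I | bus: BusRd
[2] P2: load  L3 | P0:I, P1:I, P2:S(40) | bus: BusRd
[3] P2: load  L1 | P0:I, P1:I, P2:S(50) | bus: BusRd
[4] P2: store L5 := 99 | P0:I, P1:I, P2:M(99) | bus: BusRdX
[5] P2: store L0 := 68 | P0:I, P1:I, P2:M(68) | bus: BusRdX
[6] P1: store L5 := 67 | P0:I, P1:M(67), P2:I | bus: BusRdX,Flush
[7] P1: load  L1 | P0:I, P1:S(50), P2:S(50) | bus: BusRd
[8] P2: store L0 := 63 | P0:I, P1:I, P2:M(63) | bus: none
[9] P0: store L0 := 59 | P0:M(59), P1:I, P2:I | bus: BusRdX,Flush
[10] P2: load  L0 | P0:S(59), P1:I, P2:S(59) | bus: BusRd,Flush
[11] P2: load  L3 | P0:I, P1:I, P2:S(40) | bus: none
[12] P1: store L4 := 4 | P0:I, P1:M(4), P2:I | bus: BusRdX
[13] P2: load  L2 | P0:I, P1:I, P2:S(90) | bus: BusRd
[14] P2: load  L2 | P0:I, P1:I, P2:S(90) | bus: none
[15] P1: load  L2 | P0:I, P1:S(90), P2:S(90) | bus: BusRd
[16] P1: store L4 := 25 | P0:I, P1:M(25), P2:I | bus: none
[17] P1: store L3 := 55 | P0:I, P1:M(55), P2:I | bus: BusRdX
[18] P0: load  L4 | P0:S(25), P1:S(25), P2:I | bus: BusRd,Flush
[19] P0: load  L3 | P0:S(55), P1:S(55), P2:I | bus: BusRd,Flush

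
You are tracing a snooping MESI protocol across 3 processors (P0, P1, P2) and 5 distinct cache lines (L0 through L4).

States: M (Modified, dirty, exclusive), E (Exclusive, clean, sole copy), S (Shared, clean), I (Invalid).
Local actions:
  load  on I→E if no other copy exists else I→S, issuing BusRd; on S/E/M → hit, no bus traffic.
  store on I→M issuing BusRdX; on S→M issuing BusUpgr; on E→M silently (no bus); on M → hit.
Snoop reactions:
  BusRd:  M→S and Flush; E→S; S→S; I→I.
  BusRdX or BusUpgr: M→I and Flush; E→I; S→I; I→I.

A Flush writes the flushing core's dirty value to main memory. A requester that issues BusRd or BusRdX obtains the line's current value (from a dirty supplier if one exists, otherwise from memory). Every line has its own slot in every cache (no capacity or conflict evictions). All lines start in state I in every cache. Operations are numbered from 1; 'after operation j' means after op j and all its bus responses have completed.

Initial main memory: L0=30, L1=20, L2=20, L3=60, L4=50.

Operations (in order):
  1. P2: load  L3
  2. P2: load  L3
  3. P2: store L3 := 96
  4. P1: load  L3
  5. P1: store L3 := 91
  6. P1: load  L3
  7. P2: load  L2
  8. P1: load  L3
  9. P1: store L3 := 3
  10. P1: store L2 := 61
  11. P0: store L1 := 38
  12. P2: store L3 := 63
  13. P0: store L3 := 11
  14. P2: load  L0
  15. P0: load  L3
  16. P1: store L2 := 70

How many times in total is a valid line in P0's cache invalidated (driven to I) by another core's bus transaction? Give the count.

invalidations = 0

step 1: P2: load  L3  ⟶  IIE  (L3)  txn=BusRd  M[L3]=60
step 2: P2: load  L3  ⟶  IIE  (L3)  txn=∅  M[L3]=60
step 3: P2: store L3 := 96  ⟶  IIM  (L3)  txn=∅  M[L3]=60
step 4: P1: load  L3  ⟶  ISS  (L3)  txn=BusRd+Flush  M[L3]=96
step 5: P1: store L3 := 91  ⟶  IMI  (L3)  txn=BusUpgr  M[L3]=96
step 6: P1: load  L3  ⟶  IMI  (L3)  txn=∅  M[L3]=96
step 7: P2: load  L2  ⟶  IIE  (L2)  txn=BusRd  M[L2]=20
step 8: P1: load  L3  ⟶  IMI  (L3)  txn=∅  M[L3]=96
step 9: P1: store L3 := 3  ⟶  IMI  (L3)  txn=∅  M[L3]=96
step 10: P1: store L2 := 61  ⟶  IMI  (L2)  txn=BusRdX  M[L2]=20
step 11: P0: store L1 := 38  ⟶  MII  (L1)  txn=BusRdX  M[L1]=20
step 12: P2: store L3 := 63  ⟶  IIM  (L3)  txn=BusRdX+Flush  M[L3]=3
step 13: P0: store L3 := 11  ⟶  MII  (L3)  txn=BusRdX+Flush  M[L3]=63
step 14: P2: load  L0  ⟶  IIE  (L0)  txn=BusRd  M[L0]=30
step 15: P0: load  L3  ⟶  MII  (L3)  txn=∅  M[L3]=63
step 16: P1: store L2 := 70  ⟶  IMI  (L2)  txn=∅  M[L2]=20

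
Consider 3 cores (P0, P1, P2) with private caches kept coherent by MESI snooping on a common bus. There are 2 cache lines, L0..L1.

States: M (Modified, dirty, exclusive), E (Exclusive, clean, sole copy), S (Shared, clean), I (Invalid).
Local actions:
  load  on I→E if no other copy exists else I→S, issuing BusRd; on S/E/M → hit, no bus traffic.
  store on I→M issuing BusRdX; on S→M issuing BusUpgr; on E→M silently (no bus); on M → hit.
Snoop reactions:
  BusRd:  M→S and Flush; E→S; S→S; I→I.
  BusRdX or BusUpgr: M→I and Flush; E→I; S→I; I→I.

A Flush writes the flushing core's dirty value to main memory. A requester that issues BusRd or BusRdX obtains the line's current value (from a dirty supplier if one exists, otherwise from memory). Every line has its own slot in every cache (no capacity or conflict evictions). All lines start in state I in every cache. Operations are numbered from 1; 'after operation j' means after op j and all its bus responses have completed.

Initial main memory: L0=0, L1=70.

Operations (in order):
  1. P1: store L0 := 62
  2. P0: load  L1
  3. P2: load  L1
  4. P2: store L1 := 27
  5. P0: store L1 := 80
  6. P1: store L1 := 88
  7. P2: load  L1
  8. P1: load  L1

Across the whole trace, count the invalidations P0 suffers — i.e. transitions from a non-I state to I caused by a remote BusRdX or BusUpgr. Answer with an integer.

invalidations = 2

step 1: P1: store L0 := 62  ⟶  IMI  (L0)  txn=BusRdX  M[L0]=0
step 2: P0: load  L1  ⟶  EII  (L1)  txn=BusRd  M[L1]=70
step 3: P2: load  L1  ⟶  SIS  (L1)  txn=BusRd  M[L1]=70
step 4: P2: store L1 := 27  ⟶  IIM  (L1)  txn=BusUpgr  M[L1]=70
step 5: P0: store L1 := 80  ⟶  MII  (L1)  txn=BusRdX+Flush  M[L1]=27
step 6: P1: store L1 := 88  ⟶  IMI  (L1)  txn=BusRdX+Flush  M[L1]=80
step 7: P2: load  L1  ⟶  ISS  (L1)  txn=BusRd+Flush  M[L1]=88
step 8: P1: load  L1  ⟶  ISS  (L1)  txn=∅  M[L1]=88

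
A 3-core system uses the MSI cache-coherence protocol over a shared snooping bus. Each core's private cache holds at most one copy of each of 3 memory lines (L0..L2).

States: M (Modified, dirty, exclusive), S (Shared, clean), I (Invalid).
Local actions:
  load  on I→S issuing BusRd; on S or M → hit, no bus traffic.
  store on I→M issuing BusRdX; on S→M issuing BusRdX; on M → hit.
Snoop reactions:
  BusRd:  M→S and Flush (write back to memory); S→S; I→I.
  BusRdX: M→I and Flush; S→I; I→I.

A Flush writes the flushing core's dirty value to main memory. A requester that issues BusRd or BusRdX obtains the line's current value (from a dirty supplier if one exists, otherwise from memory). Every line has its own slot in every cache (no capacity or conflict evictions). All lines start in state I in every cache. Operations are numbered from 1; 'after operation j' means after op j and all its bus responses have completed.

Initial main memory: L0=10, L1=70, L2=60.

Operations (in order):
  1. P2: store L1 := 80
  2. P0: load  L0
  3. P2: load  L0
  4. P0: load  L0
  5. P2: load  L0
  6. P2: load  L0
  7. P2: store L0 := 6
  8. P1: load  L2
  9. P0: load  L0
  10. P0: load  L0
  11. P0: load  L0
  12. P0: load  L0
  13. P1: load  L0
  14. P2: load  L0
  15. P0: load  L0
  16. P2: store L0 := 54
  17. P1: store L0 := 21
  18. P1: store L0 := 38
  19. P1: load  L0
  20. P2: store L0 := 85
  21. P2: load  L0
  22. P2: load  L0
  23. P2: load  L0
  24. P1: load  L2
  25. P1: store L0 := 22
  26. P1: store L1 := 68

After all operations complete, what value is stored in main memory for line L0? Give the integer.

memory[L0] = 85

[1] P2: store L1 := 80 | P0:I, P1:I, P2:M(80) | bus: BusRdX
[2] P0: load  L0 | P0:S(10), P1:I, P2:I | bus: BusRd
[3] P2: load  L0 | P0:S(10), P1:I, P2:S(10) | bus: BusRd
[4] P0: load  L0 | P0:S(10), P1:I, P2:S(10) | bus: none
[5] P2: load  L0 | P0:S(10), P1:I, P2:S(10) | bus: none
[6] P2: load  L0 | P0:S(10), P1:I, P2:S(10) | bus: none
[7] P2: store L0 := 6 | P0:I, P1:I, P2:M(6) | bus: BusRdX
[8] P1: load  L2 | P0:I, P1:S(60), P2:I | bus: BusRd
[9] P0: load  L0 | P0:S(6), P1:I, P2:S(6) | bus: BusRd,Flush
[10] P0: load  L0 | P0:S(6), P1:I, P2:S(6) | bus: none
[11] P0: load  L0 | P0:S(6), P1:I, P2:S(6) | bus: none
[12] P0: load  L0 | P0:S(6), P1:I, P2:S(6) | bus: none
[13] P1: load  L0 | P0:S(6), P1:S(6), P2:S(6) | bus: BusRd
[14] P2: load  L0 | P0:S(6), P1:S(6), P2:S(6) | bus: none
[15] P0: load  L0 | P0:S(6), P1:S(6), P2:S(6) | bus: none
[16] P2: store L0 := 54 | P0:I, P1:I, P2:M(54) | bus: BusRdX
[17] P1: store L0 := 21 | P0:I, P1:M(21), P2:I | bus: BusRdX,Flush
[18] P1: store L0 := 38 | P0:I, P1:M(38), P2:I | bus: none
[19] P1: load  L0 | P0:I, P1:M(38), P2:I | bus: none
[20] P2: store L0 := 85 | P0:I, P1:I, P2:M(85) | bus: BusRdX,Flush
[21] P2: load  L0 | P0:I, P1:I, P2:M(85) | bus: none
[22] P2: load  L0 | P0:I, P1:I, P2:M(85) | bus: none
[23] P2: load  L0 | P0:I, P1:I, P2:M(85) | bus: none
[24] P1: load  L2 | P0:I, P1:S(60), P2:I | bus: none
[25] P1: store L0 := 22 | P0:I, P1:M(22), P2:I | bus: BusRdX,Flush
[26] P1: store L1 := 68 | P0:I, P1:M(68), P2:I | bus: BusRdX,Flush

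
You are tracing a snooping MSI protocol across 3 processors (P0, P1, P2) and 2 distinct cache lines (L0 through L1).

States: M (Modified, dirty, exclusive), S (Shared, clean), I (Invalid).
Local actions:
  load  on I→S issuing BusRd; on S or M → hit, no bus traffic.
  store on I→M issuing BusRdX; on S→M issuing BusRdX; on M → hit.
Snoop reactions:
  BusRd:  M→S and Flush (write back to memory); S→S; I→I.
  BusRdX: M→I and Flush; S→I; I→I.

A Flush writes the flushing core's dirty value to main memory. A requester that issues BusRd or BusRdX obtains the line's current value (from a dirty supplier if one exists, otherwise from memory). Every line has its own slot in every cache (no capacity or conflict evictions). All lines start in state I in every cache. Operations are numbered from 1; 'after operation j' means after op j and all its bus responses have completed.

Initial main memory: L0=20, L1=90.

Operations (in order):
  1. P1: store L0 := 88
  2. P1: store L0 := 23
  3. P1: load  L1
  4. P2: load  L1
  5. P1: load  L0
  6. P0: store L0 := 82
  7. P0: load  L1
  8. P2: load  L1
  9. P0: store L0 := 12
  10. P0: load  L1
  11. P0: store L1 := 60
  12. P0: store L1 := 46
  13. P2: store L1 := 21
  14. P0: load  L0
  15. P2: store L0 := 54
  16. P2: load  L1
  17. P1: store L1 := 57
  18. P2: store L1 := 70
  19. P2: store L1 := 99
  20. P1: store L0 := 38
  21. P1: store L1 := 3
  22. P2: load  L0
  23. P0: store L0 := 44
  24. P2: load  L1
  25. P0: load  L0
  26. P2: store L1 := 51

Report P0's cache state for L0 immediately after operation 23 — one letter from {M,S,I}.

1. P1: store L0 := 88  bus=[BusRdX]  L0: P0=I P1=M P2=I  mem[L0]=20
2. P1: store L0 := 23  bus=[-]  L0: P0=I P1=M P2=I  mem[L0]=20
3. P1: load  L1  bus=[BusRd]  L1: P0=I P1=S P2=I  mem[L1]=90
4. P2: load  L1  bus=[BusRd]  L1: P0=I P1=S P2=S  mem[L1]=90
5. P1: load  L0  bus=[-]  L0: P0=I P1=M P2=I  mem[L0]=20
6. P0: store L0 := 82  bus=[BusRdX,Flush]  L0: P0=M P1=I P2=I  mem[L0]=23
7. P0: load  L1  bus=[BusRd]  L1: P0=S P1=S P2=S  mem[L1]=90
8. P2: load  L1  bus=[-]  L1: P0=S P1=S P2=S  mem[L1]=90
9. P0: store L0 := 12  bus=[-]  L0: P0=M P1=I P2=I  mem[L0]=23
10. P0: load  L1  bus=[-]  L1: P0=S P1=S P2=S  mem[L1]=90
11. P0: store L1 := 60  bus=[BusRdX]  L1: P0=M P1=I P2=I  mem[L1]=90
12. P0: store L1 := 46  bus=[-]  L1: P0=M P1=I P2=I  mem[L1]=90
13. P2: store L1 := 21  bus=[BusRdX,Flush]  L1: P0=I P1=I P2=M  mem[L1]=46
14. P0: load  L0  bus=[-]  L0: P0=M P1=I P2=I  mem[L0]=23
15. P2: store L0 := 54  bus=[BusRdX,Flush]  L0: P0=I P1=I P2=M  mem[L0]=12
16. P2: load  L1  bus=[-]  L1: P0=I P1=I P2=M  mem[L1]=46
17. P1: store L1 := 57  bus=[BusRdX,Flush]  L1: P0=I P1=M P2=I  mem[L1]=21
18. P2: store L1 := 70  bus=[BusRdX,Flush]  L1: P0=I P1=I P2=M  mem[L1]=57
19. P2: store L1 := 99  bus=[-]  L1: P0=I P1=I P2=M  mem[L1]=57
20. P1: store L0 := 38  bus=[BusRdX,Flush]  L0: P0=I P1=M P2=I  mem[L0]=54
21. P1: store L1 := 3  bus=[BusRdX,Flush]  L1: P0=I P1=M P2=I  mem[L1]=99
22. P2: load  L0  bus=[BusRd,Flush]  L0: P0=I P1=S P2=S  mem[L0]=38
23. P0: store L0 := 44  bus=[BusRdX]  L0: P0=M P1=I P2=I  mem[L0]=38
24. P2: load  L1  bus=[BusRd,Flush]  L1: P0=I P1=S P2=S  mem[L1]=3
25. P0: load  L0  bus=[-]  L0: P0=M P1=I P2=I  mem[L0]=38
26. P2: store L1 := 51  bus=[BusRdX]  L1: P0=I P1=I P2=M  mem[L1]=3

state = M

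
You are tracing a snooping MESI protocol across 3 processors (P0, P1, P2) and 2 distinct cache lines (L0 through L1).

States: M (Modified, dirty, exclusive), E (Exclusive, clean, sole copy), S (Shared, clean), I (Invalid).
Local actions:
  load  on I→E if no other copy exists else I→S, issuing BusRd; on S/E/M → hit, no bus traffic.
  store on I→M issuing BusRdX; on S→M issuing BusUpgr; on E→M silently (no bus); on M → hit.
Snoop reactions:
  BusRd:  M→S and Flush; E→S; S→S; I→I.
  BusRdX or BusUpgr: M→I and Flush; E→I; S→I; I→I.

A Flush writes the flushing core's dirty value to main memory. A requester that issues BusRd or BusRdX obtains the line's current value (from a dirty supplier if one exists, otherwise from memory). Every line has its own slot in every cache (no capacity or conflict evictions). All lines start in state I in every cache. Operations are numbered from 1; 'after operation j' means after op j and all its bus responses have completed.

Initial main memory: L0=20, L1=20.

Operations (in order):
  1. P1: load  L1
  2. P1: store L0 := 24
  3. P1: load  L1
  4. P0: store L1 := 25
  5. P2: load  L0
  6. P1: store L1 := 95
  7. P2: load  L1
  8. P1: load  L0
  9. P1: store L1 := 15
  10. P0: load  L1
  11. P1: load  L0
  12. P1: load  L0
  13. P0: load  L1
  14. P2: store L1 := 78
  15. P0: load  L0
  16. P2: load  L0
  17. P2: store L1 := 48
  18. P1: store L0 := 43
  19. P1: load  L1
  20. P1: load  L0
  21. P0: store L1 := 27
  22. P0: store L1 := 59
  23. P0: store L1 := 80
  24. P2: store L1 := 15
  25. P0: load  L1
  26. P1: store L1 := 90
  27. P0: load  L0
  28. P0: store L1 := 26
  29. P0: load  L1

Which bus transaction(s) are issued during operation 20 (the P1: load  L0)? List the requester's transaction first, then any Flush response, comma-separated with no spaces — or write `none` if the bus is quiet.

[1] P1: load  L1 | P0:I, P1:E(20), P2:I | bus: BusRd
[2] P1: store L0 := 24 | P0:I, P1:M(24), P2:I | bus: BusRdX
[3] P1: load  L1 | P0:I, P1:E(20), P2:I | bus: none
[4] P0: store L1 := 25 | P0:M(25), P1:I, P2:I | bus: BusRdX
[5] P2: load  L0 | P0:I, P1:S(24), P2:S(24) | bus: BusRd,Flush
[6] P1: store L1 := 95 | P0:I, P1:M(95), P2:I | bus: BusRdX,Flush
[7] P2: load  L1 | P0:I, P1:S(95), P2:S(95) | bus: BusRd,Flush
[8] P1: load  L0 | P0:I, P1:S(24), P2:S(24) | bus: none
[9] P1: store L1 := 15 | P0:I, P1:M(15), P2:I | bus: BusUpgr
[10] P0: load  L1 | P0:S(15), P1:S(15), P2:I | bus: BusRd,Flush
[11] P1: load  L0 | P0:I, P1:S(24), P2:S(24) | bus: none
[12] P1: load  L0 | P0:I, P1:S(24), P2:S(24) | bus: none
[13] P0: load  L1 | P0:S(15), P1:S(15), P2:I | bus: none
[14] P2: store L1 := 78 | P0:I, P1:I, P2:M(78) | bus: BusRdX
[15] P0: load  L0 | P0:S(24), P1:S(24), P2:S(24) | bus: BusRd
[16] P2: load  L0 | P0:S(24), P1:S(24), P2:S(24) | bus: none
[17] P2: store L1 := 48 | P0:I, P1:I, P2:M(48) | bus: none
[18] P1: store L0 := 43 | P0:I, P1:M(43), P2:I | bus: BusUpgr
[19] P1: load  L1 | P0:I, P1:S(48), P2:S(48) | bus: BusRd,Flush
[20] P1: load  L0 | P0:I, P1:M(43), P2:I | bus: none
[21] P0: store L1 := 27 | P0:M(27), P1:I, P2:I | bus: BusRdX
[22] P0: store L1 := 59 | P0:M(59), P1:I, P2:I | bus: none
[23] P0: store L1 := 80 | P0:M(80), P1:I, P2:I | bus: none
[24] P2: store L1 := 15 | P0:I, P1:I, P2:M(15) | bus: BusRdX,Flush
[25] P0: load  L1 | P0:S(15), P1:I, P2:S(15) | bus: BusRd,Flush
[26] P1: store L1 := 90 | P0:I, P1:M(90), P2:I | bus: BusRdX
[27] P0: load  L0 | P0:S(43), P1:S(43), P2:I | bus: BusRd,Flush
[28] P0: store L1 := 26 | P0:M(26), P1:I, P2:I | bus: BusRdX,Flush
[29] P0: load  L1 | P0:M(26), P1:I, P2:I | bus: none

bus = none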